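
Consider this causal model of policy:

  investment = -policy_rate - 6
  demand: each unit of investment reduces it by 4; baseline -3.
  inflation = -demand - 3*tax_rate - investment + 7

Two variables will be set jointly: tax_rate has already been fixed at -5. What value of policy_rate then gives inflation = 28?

policy_rate = -7

With tax_rate held at -5:
Substituting into the demand equation gives demand = 4*policy_rate + 21.
So inflation = -3*policy_rate + 7.
Solve -3*policy_rate + 7 = 28: policy_rate = (28 - 7) / -3 = -7.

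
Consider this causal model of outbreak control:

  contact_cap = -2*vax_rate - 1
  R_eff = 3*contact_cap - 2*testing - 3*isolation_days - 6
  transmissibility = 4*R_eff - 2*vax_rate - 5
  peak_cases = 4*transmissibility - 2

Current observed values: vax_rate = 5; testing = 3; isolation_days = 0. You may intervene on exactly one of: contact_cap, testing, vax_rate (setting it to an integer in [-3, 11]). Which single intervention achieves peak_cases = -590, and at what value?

set testing = -3

Intervening on contact_cap: peak_cases = 48*contact_cap - 254. Reaching -590 requires contact_cap = -7, outside [-3, 11].
Intervening on testing: with other inputs at their observed values, peak_cases = -32*testing - 686. Solving for -590 gives testing = -3, within [-3, 11].
Intervening on vax_rate: peak_cases = -104*vax_rate - 262. Reaching -590 requires vax_rate = 41/13, not an integer.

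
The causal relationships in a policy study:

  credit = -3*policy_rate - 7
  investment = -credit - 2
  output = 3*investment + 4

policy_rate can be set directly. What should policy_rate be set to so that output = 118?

policy_rate = 11

Substituting into the investment equation gives investment = 3*policy_rate + 5.
So output = 9*policy_rate + 19.
Solve 9*policy_rate + 19 = 118: policy_rate = (118 - 19) / 9 = 11.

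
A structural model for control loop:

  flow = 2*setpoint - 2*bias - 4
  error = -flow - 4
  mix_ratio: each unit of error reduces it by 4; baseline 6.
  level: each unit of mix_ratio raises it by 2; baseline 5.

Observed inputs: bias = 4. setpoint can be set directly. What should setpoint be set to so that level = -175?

setpoint = -8

Substituting into the flow equation gives flow = 2*setpoint - 12.
error becomes -2*setpoint + 8.
Substituting into the mix_ratio equation gives mix_ratio = 8*setpoint - 26.
So level = 16*setpoint - 47.
Solve 16*setpoint - 47 = -175: setpoint = (-175 + 47) / 16 = -8.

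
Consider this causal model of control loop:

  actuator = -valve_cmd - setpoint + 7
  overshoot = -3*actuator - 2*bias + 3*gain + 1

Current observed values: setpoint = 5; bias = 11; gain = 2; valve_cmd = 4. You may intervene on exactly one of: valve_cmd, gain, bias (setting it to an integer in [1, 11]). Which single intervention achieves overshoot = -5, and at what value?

Intervening on valve_cmd: overshoot = 3*valve_cmd - 21. Reaching -5 requires valve_cmd = 16/3, not an integer.
Intervening on gain: overshoot = 3*gain - 15. Reaching -5 requires gain = 10/3, not an integer.
Intervening on bias: with other inputs at their observed values, overshoot = -2*bias + 13. Solving for -5 gives bias = 9, within [1, 11].

set bias = 9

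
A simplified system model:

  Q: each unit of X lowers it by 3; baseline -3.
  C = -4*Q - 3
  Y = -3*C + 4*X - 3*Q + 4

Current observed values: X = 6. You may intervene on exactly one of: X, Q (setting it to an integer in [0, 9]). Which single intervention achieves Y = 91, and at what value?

Intervening on X: Y = -23*X - 14. Reaching 91 requires X = -105/23, not an integer.
Intervening on Q: with other inputs at their observed values, Y = 9*Q + 37. Solving for 91 gives Q = 6, within [0, 9].

set Q = 6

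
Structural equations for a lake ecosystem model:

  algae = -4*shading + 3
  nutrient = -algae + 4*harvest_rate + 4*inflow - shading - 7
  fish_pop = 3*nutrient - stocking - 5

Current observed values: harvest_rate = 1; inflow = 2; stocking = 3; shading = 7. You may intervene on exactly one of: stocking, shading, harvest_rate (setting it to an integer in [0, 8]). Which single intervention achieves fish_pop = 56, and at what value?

set stocking = 8

Intervening on stocking: with other inputs at their observed values, fish_pop = -stocking + 64. Solving for 56 gives stocking = 8, within [0, 8].
Intervening on shading: fish_pop = 9*shading - 2. Reaching 56 requires shading = 58/9, not an integer.
Intervening on harvest_rate: fish_pop = 12*harvest_rate + 49. Reaching 56 requires harvest_rate = 7/12, not an integer.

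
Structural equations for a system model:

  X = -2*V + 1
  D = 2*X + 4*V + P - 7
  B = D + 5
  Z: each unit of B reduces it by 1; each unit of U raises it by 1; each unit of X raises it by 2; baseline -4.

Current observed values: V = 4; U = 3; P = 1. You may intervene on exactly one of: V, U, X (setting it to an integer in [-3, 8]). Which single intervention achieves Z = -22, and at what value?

Intervening on V: Z = -4*V. Reaching -22 requires V = 11/2, not an integer.
Intervening on U: with other inputs at their observed values, Z = U - 19. Solving for -22 gives U = -3, within [-3, 8].
Intervening on X: the paths from X to Z cancel (net effect zero), leaving Z = -16; -22 is unreachable this way.

set U = -3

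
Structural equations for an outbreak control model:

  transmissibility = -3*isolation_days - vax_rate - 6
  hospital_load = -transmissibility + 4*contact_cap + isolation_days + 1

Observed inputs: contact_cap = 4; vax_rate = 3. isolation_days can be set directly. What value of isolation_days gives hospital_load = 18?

isolation_days = -2

Substituting into the transmissibility equation gives transmissibility = -3*isolation_days - 9.
So hospital_load = 4*isolation_days + 26.
Solve 4*isolation_days + 26 = 18: isolation_days = (18 - 26) / 4 = -2.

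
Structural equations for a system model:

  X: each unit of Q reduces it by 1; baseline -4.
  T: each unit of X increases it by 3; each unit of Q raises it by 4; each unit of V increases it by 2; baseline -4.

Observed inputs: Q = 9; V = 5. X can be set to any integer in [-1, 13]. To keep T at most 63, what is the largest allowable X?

X = 7

Intervening on X fixes its value directly, overriding its dependence on Q.
Substituting into the T equation gives T = 3*X + 42.
Require 3*X + 42 ≤ 63, so X ≤ 7.
The largest integer in [-1, 13] satisfying this is 7.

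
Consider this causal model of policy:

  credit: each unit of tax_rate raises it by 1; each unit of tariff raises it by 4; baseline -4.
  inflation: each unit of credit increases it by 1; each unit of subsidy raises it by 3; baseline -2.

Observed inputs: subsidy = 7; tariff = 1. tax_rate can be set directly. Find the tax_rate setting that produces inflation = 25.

Substituting into the credit equation gives credit = tax_rate.
So inflation = tax_rate + 19.
Solve tax_rate + 19 = 25: tax_rate = (25 - 19) / 1 = 6.

tax_rate = 6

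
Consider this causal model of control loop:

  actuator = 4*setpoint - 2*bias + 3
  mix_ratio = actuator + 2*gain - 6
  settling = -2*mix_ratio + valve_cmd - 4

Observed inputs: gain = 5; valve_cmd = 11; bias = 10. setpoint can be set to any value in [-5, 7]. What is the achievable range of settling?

-23 to 73

Substituting into the actuator equation gives actuator = 4*setpoint - 17.
Substituting into the mix_ratio equation gives mix_ratio = 4*setpoint - 13.
This gives settling = -8*setpoint + 33.
Linear in setpoint, so extremes are at the endpoints: setpoint = -5 gives settling = 73; setpoint = 7 gives settling = -23.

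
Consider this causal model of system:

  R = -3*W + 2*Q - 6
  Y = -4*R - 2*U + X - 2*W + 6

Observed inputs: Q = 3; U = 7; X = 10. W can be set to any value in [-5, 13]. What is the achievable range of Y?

-48 to 132

Substituting into the R equation gives R = -3*W.
Substituting into the Y equation gives Y = 10*W + 2.
Linear in W, so extremes are at the endpoints: W = -5 gives Y = -48; W = 13 gives Y = 132.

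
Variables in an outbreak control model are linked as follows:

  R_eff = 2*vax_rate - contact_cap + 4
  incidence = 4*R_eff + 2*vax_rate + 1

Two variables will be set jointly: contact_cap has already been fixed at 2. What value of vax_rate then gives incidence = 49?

vax_rate = 4

With contact_cap held at 2:
Substituting into the R_eff equation gives R_eff = 2*vax_rate + 2.
Substituting into the incidence equation gives incidence = 10*vax_rate + 9.
Solve 10*vax_rate + 9 = 49: vax_rate = (49 - 9) / 10 = 4.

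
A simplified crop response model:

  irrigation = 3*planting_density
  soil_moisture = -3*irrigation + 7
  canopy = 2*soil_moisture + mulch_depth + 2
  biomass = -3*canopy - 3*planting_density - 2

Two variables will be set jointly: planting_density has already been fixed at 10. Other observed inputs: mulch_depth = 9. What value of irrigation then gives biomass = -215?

irrigation = -6

With planting_density held at 10:
Intervening on irrigation fixes its value directly, overriding its dependence on planting_density.
Substituting into the canopy equation gives canopy = -6*irrigation + 25.
Substituting into the biomass equation gives biomass = 18*irrigation - 107.
Solve 18*irrigation - 107 = -215: irrigation = (-215 + 107) / 18 = -6.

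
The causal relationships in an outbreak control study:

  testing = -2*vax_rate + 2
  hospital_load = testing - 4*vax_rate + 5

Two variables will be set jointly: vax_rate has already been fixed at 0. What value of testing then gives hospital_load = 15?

With vax_rate held at 0:
Intervening on testing fixes its value directly, overriding its dependence on vax_rate.
Substituting into the hospital_load equation gives hospital_load = testing + 5.
Solve testing + 5 = 15: testing = (15 - 5) / 1 = 10.

testing = 10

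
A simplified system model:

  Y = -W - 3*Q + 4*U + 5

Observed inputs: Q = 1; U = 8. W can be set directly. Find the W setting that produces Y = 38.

Substituting into the Y equation gives Y = -W + 34.
Solve -W + 34 = 38: W = (38 - 34) / -1 = -4.

W = -4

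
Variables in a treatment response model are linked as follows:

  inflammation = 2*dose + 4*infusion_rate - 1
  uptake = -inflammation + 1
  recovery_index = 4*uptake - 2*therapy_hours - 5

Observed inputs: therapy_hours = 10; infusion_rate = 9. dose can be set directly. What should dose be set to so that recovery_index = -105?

Substituting into the inflammation equation gives inflammation = 2*dose + 35.
uptake becomes -2*dose - 34.
recovery_index becomes -8*dose - 161.
Solve -8*dose - 161 = -105: dose = (-105 + 161) / -8 = -7.

dose = -7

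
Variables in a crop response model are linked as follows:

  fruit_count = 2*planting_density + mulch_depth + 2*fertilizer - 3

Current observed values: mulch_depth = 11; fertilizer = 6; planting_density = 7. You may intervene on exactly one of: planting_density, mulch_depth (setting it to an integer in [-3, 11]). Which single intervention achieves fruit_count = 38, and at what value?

set planting_density = 9

Intervening on planting_density: with other inputs at their observed values, fruit_count = 2*planting_density + 20. Solving for 38 gives planting_density = 9, within [-3, 11].
Intervening on mulch_depth: fruit_count = mulch_depth + 23. Reaching 38 requires mulch_depth = 15, outside [-3, 11].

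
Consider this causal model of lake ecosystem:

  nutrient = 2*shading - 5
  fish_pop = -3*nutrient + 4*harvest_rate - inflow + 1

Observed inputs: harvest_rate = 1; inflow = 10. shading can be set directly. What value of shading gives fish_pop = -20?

shading = 5

Substituting into the fish_pop equation gives fish_pop = -6*shading + 10.
Solve -6*shading + 10 = -20: shading = (-20 - 10) / -6 = 5.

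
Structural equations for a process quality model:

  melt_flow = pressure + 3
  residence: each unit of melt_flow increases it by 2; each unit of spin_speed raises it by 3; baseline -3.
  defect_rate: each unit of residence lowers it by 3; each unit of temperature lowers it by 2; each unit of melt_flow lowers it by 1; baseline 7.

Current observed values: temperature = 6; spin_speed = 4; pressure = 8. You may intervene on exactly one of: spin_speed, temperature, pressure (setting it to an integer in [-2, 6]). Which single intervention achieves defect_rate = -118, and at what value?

set spin_speed = 5

Intervening on spin_speed: with other inputs at their observed values, defect_rate = -9*spin_speed - 73. Solving for -118 gives spin_speed = 5, within [-2, 6].
Intervening on temperature: defect_rate = -2*temperature - 97. Reaching -118 requires temperature = 21/2, not an integer.
Intervening on pressure: defect_rate = -7*pressure - 53. Reaching -118 requires pressure = 65/7, not an integer.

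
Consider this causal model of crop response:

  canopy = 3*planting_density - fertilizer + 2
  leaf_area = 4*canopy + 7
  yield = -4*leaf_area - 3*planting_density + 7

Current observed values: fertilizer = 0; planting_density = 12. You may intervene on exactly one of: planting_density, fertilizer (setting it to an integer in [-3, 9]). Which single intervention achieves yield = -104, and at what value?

Intervening on planting_density: with other inputs at their observed values, yield = -51*planting_density - 53. Solving for -104 gives planting_density = 1, within [-3, 9].
Intervening on fertilizer: yield = 16*fertilizer - 665. Reaching -104 requires fertilizer = 561/16, not an integer.

set planting_density = 1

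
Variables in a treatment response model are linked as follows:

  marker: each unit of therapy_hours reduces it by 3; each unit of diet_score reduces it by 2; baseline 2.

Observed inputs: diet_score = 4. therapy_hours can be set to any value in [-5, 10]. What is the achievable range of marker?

-36 to 9

Substituting into the marker equation gives marker = -3*therapy_hours - 6.
Linear in therapy_hours, so extremes are at the endpoints: therapy_hours = -5 gives marker = 9; therapy_hours = 10 gives marker = -36.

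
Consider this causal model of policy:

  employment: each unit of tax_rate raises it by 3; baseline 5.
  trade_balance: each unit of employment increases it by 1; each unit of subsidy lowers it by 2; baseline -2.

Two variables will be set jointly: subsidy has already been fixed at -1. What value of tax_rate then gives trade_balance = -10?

With subsidy held at -1:
Substituting into the trade_balance equation gives trade_balance = 3*tax_rate + 5.
Solve 3*tax_rate + 5 = -10: tax_rate = (-10 - 5) / 3 = -5.

tax_rate = -5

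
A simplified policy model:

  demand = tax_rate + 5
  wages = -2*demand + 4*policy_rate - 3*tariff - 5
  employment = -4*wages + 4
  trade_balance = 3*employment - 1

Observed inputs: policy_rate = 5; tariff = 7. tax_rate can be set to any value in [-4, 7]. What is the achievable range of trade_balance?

107 to 371

Substituting into the wages equation gives wages = -2*tax_rate - 16.
Substituting into the employment equation gives employment = 8*tax_rate + 68.
This gives trade_balance = 24*tax_rate + 203.
Linear in tax_rate, so extremes are at the endpoints: tax_rate = -4 gives trade_balance = 107; tax_rate = 7 gives trade_balance = 371.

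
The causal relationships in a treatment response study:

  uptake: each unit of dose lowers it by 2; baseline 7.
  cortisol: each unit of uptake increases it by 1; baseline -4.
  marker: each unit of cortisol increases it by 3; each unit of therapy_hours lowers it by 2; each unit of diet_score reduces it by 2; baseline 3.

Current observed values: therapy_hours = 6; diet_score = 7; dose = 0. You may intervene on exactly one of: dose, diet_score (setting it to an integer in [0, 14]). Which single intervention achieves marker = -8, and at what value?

Intervening on dose: marker = -6*dose - 14. Reaching -8 requires dose = -1, outside [0, 14].
Intervening on diet_score: with other inputs at their observed values, marker = -2*diet_score. Solving for -8 gives diet_score = 4, within [0, 14].

set diet_score = 4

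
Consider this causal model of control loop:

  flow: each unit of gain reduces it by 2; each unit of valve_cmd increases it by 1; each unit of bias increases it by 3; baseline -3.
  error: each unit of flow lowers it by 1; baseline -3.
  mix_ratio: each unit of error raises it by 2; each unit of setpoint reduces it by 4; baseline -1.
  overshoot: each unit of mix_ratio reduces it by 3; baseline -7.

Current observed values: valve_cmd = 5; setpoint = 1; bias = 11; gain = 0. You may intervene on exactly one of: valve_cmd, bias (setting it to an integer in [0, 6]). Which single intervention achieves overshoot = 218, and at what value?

Intervening on valve_cmd: with other inputs at their observed values, overshoot = 6*valve_cmd + 206. Solving for 218 gives valve_cmd = 2, within [0, 6].
Intervening on bias: overshoot = 18*bias + 38. Reaching 218 requires bias = 10, outside [0, 6].

set valve_cmd = 2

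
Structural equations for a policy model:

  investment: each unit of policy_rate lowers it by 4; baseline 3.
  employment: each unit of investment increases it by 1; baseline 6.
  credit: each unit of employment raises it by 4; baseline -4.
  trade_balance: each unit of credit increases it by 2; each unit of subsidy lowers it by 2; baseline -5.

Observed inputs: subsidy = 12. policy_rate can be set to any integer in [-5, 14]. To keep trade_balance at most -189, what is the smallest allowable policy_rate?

Substituting into the employment equation gives employment = -4*policy_rate + 9.
credit becomes -16*policy_rate + 32.
Substituting into the trade_balance equation gives trade_balance = -32*policy_rate + 35.
Require -32*policy_rate + 35 ≤ -189, so policy_rate ≥ 7.
The smallest integer in [-5, 14] satisfying this is 7.

policy_rate = 7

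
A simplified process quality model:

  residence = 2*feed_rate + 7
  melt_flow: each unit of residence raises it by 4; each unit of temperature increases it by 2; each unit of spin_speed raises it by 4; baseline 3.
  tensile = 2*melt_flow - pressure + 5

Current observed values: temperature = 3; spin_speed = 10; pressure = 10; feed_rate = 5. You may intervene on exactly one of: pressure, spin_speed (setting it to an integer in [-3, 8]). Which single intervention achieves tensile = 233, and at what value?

Intervening on pressure: with other inputs at their observed values, tensile = -pressure + 239. Solving for 233 gives pressure = 6, within [-3, 8].
Intervening on spin_speed: tensile = 8*spin_speed + 149. Reaching 233 requires spin_speed = 21/2, not an integer.

set pressure = 6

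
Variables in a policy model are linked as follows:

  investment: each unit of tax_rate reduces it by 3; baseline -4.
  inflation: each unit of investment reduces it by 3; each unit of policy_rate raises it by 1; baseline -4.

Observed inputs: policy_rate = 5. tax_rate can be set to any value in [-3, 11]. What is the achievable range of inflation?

-14 to 112

Substituting into the inflation equation gives inflation = 9*tax_rate + 13.
Linear in tax_rate, so extremes are at the endpoints: tax_rate = -3 gives inflation = -14; tax_rate = 11 gives inflation = 112.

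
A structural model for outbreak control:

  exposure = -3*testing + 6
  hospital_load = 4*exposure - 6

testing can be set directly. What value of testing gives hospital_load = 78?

testing = -5

Substituting into the hospital_load equation gives hospital_load = -12*testing + 18.
Solve -12*testing + 18 = 78: testing = (78 - 18) / -12 = -5.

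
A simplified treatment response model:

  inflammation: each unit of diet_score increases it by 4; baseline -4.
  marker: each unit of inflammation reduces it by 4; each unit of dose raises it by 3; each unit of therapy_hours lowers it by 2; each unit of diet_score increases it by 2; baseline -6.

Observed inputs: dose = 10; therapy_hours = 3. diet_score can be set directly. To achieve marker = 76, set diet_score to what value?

diet_score = -3

Substituting into the marker equation gives marker = -14*diet_score + 34.
Solve -14*diet_score + 34 = 76: diet_score = (76 - 34) / -14 = -3.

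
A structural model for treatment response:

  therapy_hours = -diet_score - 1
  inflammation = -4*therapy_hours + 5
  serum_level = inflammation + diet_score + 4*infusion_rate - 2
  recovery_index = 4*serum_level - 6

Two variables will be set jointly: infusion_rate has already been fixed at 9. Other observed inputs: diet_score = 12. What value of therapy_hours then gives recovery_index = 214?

With infusion_rate held at 9:
Intervening on therapy_hours fixes its value directly, overriding its dependence on diet_score.
Substituting into the serum_level equation gives serum_level = -4*therapy_hours + 51.
This gives recovery_index = -16*therapy_hours + 198.
Solve -16*therapy_hours + 198 = 214: therapy_hours = (214 - 198) / -16 = -1.

therapy_hours = -1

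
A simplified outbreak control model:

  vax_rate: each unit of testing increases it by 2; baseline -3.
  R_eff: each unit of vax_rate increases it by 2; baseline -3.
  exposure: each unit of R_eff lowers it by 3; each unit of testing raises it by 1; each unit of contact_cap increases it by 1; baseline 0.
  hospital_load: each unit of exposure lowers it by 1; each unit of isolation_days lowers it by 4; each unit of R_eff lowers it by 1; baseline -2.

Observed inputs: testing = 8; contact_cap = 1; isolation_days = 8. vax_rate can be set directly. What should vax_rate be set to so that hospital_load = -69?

Intervening on vax_rate fixes its value directly, overriding its dependence on testing.
Substituting into the exposure equation gives exposure = -6*vax_rate + 18.
So hospital_load = 4*vax_rate - 49.
Solve 4*vax_rate - 49 = -69: vax_rate = (-69 + 49) / 4 = -5.

vax_rate = -5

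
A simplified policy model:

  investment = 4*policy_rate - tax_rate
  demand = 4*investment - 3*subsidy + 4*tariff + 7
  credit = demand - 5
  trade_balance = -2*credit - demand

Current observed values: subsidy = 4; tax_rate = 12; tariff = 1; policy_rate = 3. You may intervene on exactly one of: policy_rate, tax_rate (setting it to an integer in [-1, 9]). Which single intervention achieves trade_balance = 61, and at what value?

set policy_rate = 2

Intervening on policy_rate: with other inputs at their observed values, trade_balance = -48*policy_rate + 157. Solving for 61 gives policy_rate = 2, within [-1, 9].
Intervening on tax_rate: trade_balance = 12*tax_rate - 131. Reaching 61 requires tax_rate = 16, outside [-1, 9].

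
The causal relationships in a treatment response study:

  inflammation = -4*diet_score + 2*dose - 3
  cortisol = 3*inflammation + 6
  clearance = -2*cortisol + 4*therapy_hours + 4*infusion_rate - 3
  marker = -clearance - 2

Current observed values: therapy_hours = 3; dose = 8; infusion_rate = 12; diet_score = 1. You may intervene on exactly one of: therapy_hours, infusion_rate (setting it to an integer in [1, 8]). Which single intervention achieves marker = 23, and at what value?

set infusion_rate = 8

Intervening on therapy_hours: marker = -4*therapy_hours + 19. Reaching 23 requires therapy_hours = -1, outside [1, 8].
Intervening on infusion_rate: with other inputs at their observed values, marker = -4*infusion_rate + 55. Solving for 23 gives infusion_rate = 8, within [1, 8].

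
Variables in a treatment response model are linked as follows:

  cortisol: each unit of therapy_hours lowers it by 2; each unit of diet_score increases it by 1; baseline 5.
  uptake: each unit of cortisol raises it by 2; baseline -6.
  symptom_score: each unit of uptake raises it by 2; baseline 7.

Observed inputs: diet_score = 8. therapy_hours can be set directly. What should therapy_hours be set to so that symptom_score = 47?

therapy_hours = 0

Substituting into the cortisol equation gives cortisol = -2*therapy_hours + 13.
uptake becomes -4*therapy_hours + 20.
Substituting into the symptom_score equation gives symptom_score = -8*therapy_hours + 47.
Solve -8*therapy_hours + 47 = 47: therapy_hours = (47 - 47) / -8 = 0.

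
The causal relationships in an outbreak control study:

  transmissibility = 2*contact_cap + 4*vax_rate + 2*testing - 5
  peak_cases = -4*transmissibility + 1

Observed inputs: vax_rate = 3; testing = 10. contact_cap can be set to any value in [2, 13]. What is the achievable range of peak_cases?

-211 to -123

Substituting into the transmissibility equation gives transmissibility = 2*contact_cap + 27.
Substituting into the peak_cases equation gives peak_cases = -8*contact_cap - 107.
Linear in contact_cap, so extremes are at the endpoints: contact_cap = 2 gives peak_cases = -123; contact_cap = 13 gives peak_cases = -211.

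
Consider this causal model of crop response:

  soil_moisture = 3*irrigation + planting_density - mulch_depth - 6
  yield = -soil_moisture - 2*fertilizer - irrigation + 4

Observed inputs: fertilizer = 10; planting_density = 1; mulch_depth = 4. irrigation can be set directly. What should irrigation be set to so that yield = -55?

Substituting into the soil_moisture equation gives soil_moisture = 3*irrigation - 9.
So yield = -4*irrigation - 7.
Solve -4*irrigation - 7 = -55: irrigation = (-55 + 7) / -4 = 12.

irrigation = 12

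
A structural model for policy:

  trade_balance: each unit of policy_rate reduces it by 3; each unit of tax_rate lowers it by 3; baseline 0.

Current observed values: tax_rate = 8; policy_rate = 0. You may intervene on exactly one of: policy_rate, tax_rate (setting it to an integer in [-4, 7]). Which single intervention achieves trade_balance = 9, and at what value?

Intervening on policy_rate: trade_balance = -3*policy_rate - 24. Reaching 9 requires policy_rate = -11, outside [-4, 7].
Intervening on tax_rate: with other inputs at their observed values, trade_balance = -3*tax_rate. Solving for 9 gives tax_rate = -3, within [-4, 7].

set tax_rate = -3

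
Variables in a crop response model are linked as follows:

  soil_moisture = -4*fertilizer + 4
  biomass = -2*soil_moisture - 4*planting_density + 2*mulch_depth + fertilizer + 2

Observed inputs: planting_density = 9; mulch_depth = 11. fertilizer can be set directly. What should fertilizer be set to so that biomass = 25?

Substituting into the biomass equation gives biomass = 9*fertilizer - 20.
Solve 9*fertilizer - 20 = 25: fertilizer = (25 + 20) / 9 = 5.

fertilizer = 5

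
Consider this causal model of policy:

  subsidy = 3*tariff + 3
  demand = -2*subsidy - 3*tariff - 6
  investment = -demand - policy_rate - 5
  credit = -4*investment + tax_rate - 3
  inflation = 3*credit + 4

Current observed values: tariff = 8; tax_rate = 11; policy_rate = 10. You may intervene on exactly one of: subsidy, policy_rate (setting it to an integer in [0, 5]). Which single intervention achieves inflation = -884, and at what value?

set policy_rate = 3

Intervening on subsidy: inflation = -24*subsidy - 152. Reaching -884 requires subsidy = 61/2, not an integer.
Intervening on policy_rate: with other inputs at their observed values, inflation = 12*policy_rate - 920. Solving for -884 gives policy_rate = 3, within [0, 5].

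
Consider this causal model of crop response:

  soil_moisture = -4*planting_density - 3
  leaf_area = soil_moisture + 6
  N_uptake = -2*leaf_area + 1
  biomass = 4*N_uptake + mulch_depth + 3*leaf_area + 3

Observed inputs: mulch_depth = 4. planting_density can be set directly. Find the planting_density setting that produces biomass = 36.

Substituting into the leaf_area equation gives leaf_area = -4*planting_density + 3.
Substituting into the N_uptake equation gives N_uptake = 8*planting_density - 5.
biomass becomes 20*planting_density - 4.
Solve 20*planting_density - 4 = 36: planting_density = (36 + 4) / 20 = 2.

planting_density = 2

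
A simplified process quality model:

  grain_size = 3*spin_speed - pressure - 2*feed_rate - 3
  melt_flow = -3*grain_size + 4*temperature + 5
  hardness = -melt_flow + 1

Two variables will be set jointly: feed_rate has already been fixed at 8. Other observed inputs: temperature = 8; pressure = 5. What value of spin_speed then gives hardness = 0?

spin_speed = 12

With feed_rate held at 8:
Substituting into the grain_size equation gives grain_size = 3*spin_speed - 24.
Substituting into the melt_flow equation gives melt_flow = -9*spin_speed + 109.
hardness becomes 9*spin_speed - 108.
Solve 9*spin_speed - 108 = 0: spin_speed = (0 + 108) / 9 = 12.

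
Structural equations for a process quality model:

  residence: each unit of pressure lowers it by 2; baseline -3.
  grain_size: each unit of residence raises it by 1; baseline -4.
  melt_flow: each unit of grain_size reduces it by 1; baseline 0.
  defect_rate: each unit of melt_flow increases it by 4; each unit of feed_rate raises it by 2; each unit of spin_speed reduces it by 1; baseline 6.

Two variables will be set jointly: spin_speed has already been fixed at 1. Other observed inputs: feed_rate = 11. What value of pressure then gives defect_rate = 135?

With spin_speed held at 1:
Substituting into the grain_size equation gives grain_size = -2*pressure - 7.
Substituting into the melt_flow equation gives melt_flow = 2*pressure + 7.
Substituting into the defect_rate equation gives defect_rate = 8*pressure + 55.
Solve 8*pressure + 55 = 135: pressure = (135 - 55) / 8 = 10.

pressure = 10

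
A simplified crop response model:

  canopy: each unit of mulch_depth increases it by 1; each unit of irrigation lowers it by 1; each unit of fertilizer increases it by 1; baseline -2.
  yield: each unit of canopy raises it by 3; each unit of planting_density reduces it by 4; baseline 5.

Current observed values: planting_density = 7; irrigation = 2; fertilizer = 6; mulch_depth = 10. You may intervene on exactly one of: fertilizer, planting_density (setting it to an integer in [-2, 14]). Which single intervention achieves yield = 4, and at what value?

set fertilizer = 3

Intervening on fertilizer: with other inputs at their observed values, yield = 3*fertilizer - 5. Solving for 4 gives fertilizer = 3, within [-2, 14].
Intervening on planting_density: yield = -4*planting_density + 41. Reaching 4 requires planting_density = 37/4, not an integer.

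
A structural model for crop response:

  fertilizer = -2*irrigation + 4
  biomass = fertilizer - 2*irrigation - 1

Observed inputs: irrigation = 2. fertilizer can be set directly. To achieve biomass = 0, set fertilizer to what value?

fertilizer = 5

Intervening on fertilizer fixes its value directly, overriding its dependence on irrigation.
Substituting into the biomass equation gives biomass = fertilizer - 5.
Solve fertilizer - 5 = 0: fertilizer = (0 + 5) / 1 = 5.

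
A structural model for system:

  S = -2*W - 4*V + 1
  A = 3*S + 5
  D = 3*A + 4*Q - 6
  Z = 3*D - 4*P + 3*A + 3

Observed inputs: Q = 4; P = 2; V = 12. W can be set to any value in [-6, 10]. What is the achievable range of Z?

-2327 to -1175

Substituting into the S equation gives S = -2*W - 47.
So A = -6*W - 136.
Substituting into the D equation gives D = -18*W - 398.
Substituting into the Z equation gives Z = -72*W - 1607.
Linear in W, so extremes are at the endpoints: W = -6 gives Z = -1175; W = 10 gives Z = -2327.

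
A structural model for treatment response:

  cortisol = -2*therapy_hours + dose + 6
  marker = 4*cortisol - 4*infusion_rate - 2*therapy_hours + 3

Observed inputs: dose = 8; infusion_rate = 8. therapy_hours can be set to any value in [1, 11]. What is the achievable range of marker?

-83 to 17

Substituting into the cortisol equation gives cortisol = -2*therapy_hours + 14.
Substituting into the marker equation gives marker = -10*therapy_hours + 27.
Linear in therapy_hours, so extremes are at the endpoints: therapy_hours = 1 gives marker = 17; therapy_hours = 11 gives marker = -83.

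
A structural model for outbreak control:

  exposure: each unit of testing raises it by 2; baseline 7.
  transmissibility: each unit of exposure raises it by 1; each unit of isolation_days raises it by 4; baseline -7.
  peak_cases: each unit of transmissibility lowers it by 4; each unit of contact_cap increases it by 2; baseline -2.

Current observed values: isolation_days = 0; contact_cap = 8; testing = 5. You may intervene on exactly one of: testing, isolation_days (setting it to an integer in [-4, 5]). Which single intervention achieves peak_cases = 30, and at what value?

set testing = -2

Intervening on testing: with other inputs at their observed values, peak_cases = -8*testing + 14. Solving for 30 gives testing = -2, within [-4, 5].
Intervening on isolation_days: peak_cases = -16*isolation_days - 26. Reaching 30 requires isolation_days = -7/2, not an integer.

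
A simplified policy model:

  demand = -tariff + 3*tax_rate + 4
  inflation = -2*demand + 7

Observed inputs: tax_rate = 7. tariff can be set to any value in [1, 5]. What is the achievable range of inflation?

Substituting into the demand equation gives demand = -tariff + 25.
Substituting into the inflation equation gives inflation = 2*tariff - 43.
Linear in tariff, so extremes are at the endpoints: tariff = 1 gives inflation = -41; tariff = 5 gives inflation = -33.

-41 to -33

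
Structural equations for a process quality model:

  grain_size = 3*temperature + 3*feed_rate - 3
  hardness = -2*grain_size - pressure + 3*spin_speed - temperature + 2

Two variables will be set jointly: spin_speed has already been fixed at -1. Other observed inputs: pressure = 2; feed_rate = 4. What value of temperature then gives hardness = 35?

With spin_speed held at -1:
Substituting into the grain_size equation gives grain_size = 3*temperature + 9.
Substituting into the hardness equation gives hardness = -7*temperature - 21.
Solve -7*temperature - 21 = 35: temperature = (35 + 21) / -7 = -8.

temperature = -8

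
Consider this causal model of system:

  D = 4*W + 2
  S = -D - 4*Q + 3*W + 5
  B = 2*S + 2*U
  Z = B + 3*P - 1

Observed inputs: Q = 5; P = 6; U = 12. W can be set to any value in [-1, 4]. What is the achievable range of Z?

Substituting into the S equation gives S = -W - 17.
Substituting into the B equation gives B = -2*W - 10.
Z becomes -2*W + 7.
Linear in W, so extremes are at the endpoints: W = -1 gives Z = 9; W = 4 gives Z = -1.

-1 to 9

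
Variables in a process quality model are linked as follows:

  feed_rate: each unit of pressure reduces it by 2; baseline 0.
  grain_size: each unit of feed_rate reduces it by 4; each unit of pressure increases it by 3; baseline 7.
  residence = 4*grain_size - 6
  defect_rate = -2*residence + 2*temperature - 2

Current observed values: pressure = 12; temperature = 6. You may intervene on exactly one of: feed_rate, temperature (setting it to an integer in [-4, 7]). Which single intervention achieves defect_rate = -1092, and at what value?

set temperature = 5

Intervening on feed_rate: defect_rate = 32*feed_rate - 322. Reaching -1092 requires feed_rate = -385/16, not an integer.
Intervening on temperature: with other inputs at their observed values, defect_rate = 2*temperature - 1102. Solving for -1092 gives temperature = 5, within [-4, 7].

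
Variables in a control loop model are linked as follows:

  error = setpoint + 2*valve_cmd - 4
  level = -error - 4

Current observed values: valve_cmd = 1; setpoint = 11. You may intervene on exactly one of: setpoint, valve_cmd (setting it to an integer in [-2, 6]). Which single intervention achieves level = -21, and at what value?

Intervening on setpoint: level = -setpoint - 2. Reaching -21 requires setpoint = 19, outside [-2, 6].
Intervening on valve_cmd: with other inputs at their observed values, level = -2*valve_cmd - 11. Solving for -21 gives valve_cmd = 5, within [-2, 6].

set valve_cmd = 5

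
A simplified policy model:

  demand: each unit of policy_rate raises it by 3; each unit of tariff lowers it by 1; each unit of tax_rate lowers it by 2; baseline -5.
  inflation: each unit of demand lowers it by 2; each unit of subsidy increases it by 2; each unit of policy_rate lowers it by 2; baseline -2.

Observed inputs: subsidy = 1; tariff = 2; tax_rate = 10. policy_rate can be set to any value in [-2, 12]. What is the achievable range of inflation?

Substituting into the demand equation gives demand = 3*policy_rate - 27.
This gives inflation = -8*policy_rate + 54.
Linear in policy_rate, so extremes are at the endpoints: policy_rate = -2 gives inflation = 70; policy_rate = 12 gives inflation = -42.

-42 to 70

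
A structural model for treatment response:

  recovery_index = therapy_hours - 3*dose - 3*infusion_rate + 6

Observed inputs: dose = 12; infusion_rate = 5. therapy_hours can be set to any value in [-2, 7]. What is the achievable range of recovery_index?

Substituting into the recovery_index equation gives recovery_index = therapy_hours - 45.
Linear in therapy_hours, so extremes are at the endpoints: therapy_hours = -2 gives recovery_index = -47; therapy_hours = 7 gives recovery_index = -38.

-47 to -38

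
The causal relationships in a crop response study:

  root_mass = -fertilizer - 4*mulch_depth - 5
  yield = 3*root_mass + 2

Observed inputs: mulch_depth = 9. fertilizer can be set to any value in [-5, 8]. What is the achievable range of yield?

-145 to -106

Substituting into the root_mass equation gives root_mass = -fertilizer - 41.
yield becomes -3*fertilizer - 121.
Linear in fertilizer, so extremes are at the endpoints: fertilizer = -5 gives yield = -106; fertilizer = 8 gives yield = -145.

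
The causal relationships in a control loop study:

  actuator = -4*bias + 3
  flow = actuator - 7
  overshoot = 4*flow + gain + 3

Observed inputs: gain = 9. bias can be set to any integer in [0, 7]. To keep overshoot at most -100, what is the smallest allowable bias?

bias = 6

Substituting into the flow equation gives flow = -4*bias - 4.
Substituting into the overshoot equation gives overshoot = -16*bias - 4.
Require -16*bias - 4 ≤ -100, so bias ≥ 6.
The smallest integer in [0, 7] satisfying this is 6.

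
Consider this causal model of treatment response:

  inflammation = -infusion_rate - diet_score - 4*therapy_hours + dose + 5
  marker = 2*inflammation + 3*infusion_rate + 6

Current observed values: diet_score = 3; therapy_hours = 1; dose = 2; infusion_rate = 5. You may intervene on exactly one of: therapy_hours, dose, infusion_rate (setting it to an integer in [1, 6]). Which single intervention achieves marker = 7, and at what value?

set infusion_rate = 1

Intervening on therapy_hours: marker = -8*therapy_hours + 19. Reaching 7 requires therapy_hours = 3/2, not an integer.
Intervening on dose: marker = 2*dose + 7. Reaching 7 requires dose = 0, outside [1, 6].
Intervening on infusion_rate: with other inputs at their observed values, marker = infusion_rate + 6. Solving for 7 gives infusion_rate = 1, within [1, 6].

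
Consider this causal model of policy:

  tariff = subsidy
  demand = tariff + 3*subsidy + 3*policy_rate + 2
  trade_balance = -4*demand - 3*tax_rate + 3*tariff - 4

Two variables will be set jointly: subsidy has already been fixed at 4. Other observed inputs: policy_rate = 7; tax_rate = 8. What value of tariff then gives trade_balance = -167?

tariff = -1

With subsidy held at 4:
Intervening on tariff fixes its value directly, overriding its dependence on subsidy.
Substituting into the demand equation gives demand = tariff + 35.
Substituting into the trade_balance equation gives trade_balance = -tariff - 168.
Solve -tariff - 168 = -167: tariff = (-167 + 168) / -1 = -1.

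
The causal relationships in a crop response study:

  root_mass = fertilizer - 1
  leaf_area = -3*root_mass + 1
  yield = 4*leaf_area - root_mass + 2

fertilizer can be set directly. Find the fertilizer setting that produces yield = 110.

Substituting into the leaf_area equation gives leaf_area = -3*fertilizer + 4.
yield becomes -13*fertilizer + 19.
Solve -13*fertilizer + 19 = 110: fertilizer = (110 - 19) / -13 = -7.

fertilizer = -7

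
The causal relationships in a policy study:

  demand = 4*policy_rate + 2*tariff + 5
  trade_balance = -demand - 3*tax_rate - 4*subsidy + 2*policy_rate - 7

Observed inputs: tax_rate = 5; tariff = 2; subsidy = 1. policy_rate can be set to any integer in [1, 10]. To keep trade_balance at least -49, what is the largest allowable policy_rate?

Substituting into the demand equation gives demand = 4*policy_rate + 9.
Substituting into the trade_balance equation gives trade_balance = -2*policy_rate - 35.
Require -2*policy_rate - 35 ≥ -49, so policy_rate ≤ 7.
The largest integer in [1, 10] satisfying this is 7.

policy_rate = 7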